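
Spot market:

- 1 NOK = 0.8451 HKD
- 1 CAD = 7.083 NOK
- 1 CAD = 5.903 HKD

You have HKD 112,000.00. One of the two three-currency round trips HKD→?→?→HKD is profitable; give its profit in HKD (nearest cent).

Profit: HKD 1,571.82

Profitable loop is HKD → CAD → NOK → HKD:
HKD 112,000.00 ÷ 5.903 = CAD 18,973.40
CAD 18,973.40 × 7.083 = NOK 134,388.62
NOK 134,388.62 × 0.8451 = HKD 113,571.82
Profit = HKD 113,571.82 − HKD 112,000.00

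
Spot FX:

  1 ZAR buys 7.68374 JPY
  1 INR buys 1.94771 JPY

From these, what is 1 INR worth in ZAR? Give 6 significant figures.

1 INR × 1.94771 = 1.94771 JPY
1.94771 JPY ÷ 7.68374 = 0.253485 ZAR

INR/ZAR = 0.253485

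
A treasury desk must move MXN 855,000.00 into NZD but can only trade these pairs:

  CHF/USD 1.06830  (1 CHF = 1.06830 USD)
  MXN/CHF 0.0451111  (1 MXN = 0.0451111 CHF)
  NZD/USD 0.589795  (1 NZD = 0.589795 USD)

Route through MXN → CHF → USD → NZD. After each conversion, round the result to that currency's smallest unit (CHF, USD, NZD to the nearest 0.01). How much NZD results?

NZD 69,862.10

MXN 855,000.00 × 0.0451111 = CHF 38,569.99
CHF 38,569.99 × 1.06830 = USD 41,204.32
USD 41,204.32 ÷ 0.589795 = NZD 69,862.10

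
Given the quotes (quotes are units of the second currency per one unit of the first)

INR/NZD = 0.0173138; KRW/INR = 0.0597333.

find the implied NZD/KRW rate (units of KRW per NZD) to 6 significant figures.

1 NZD ÷ 0.0173138 = 57.7574 INR
57.7574 INR ÷ 0.0597333 = 966.921 KRW

NZD/KRW = 966.921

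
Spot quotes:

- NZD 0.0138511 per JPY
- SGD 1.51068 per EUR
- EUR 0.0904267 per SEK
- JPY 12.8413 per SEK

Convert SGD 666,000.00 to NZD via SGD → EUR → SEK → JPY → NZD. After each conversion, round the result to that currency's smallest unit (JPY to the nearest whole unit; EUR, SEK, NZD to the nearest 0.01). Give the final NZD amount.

NZD 867,158.19

SGD 666,000.00 ÷ 1.51068 = EUR 440,861.07
EUR 440,861.07 ÷ 0.0904267 = SEK 4,875,341.80
SEK 4,875,341.80 × 12.8413 = JPY 62,605,727
JPY 62,605,727 × 0.0138511 = NZD 867,158.19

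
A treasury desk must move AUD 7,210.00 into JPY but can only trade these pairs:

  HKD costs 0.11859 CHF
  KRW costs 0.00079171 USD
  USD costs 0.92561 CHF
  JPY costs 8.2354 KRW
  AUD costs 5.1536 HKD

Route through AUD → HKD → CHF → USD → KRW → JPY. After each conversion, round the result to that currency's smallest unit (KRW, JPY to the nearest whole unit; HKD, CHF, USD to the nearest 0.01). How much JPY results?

JPY 730,154

AUD 7,210.00 × 5.1536 = HKD 37,157.46
HKD 37,157.46 × 0.11859 = CHF 4,406.50
CHF 4,406.50 ÷ 0.92561 = USD 4,760.64
USD 4,760.64 ÷ 0.00079171 = KRW 6,013,111
KRW 6,013,111 ÷ 8.2354 = JPY 730,154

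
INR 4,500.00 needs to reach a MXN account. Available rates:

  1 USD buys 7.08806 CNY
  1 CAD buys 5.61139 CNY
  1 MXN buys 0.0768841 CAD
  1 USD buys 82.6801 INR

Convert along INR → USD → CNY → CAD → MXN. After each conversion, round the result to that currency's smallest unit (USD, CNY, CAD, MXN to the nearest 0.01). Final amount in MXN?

INR 4,500.00 ÷ 82.6801 = USD 54.43
USD 54.43 × 7.08806 = CNY 385.80
CNY 385.80 ÷ 5.61139 = CAD 68.75
CAD 68.75 ÷ 0.0768841 = MXN 894.20

MXN 894.20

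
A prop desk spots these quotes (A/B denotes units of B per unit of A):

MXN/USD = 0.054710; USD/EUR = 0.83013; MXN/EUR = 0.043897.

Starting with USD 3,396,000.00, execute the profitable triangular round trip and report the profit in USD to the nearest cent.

Profitable loop is USD → EUR → MXN → USD:
USD 3,396,000.00 × 0.83013 = EUR 2,819,121.48
EUR 2,819,121.48 ÷ 0.043897 = MXN 64,221,278.90
MXN 64,221,278.90 × 0.054710 = USD 3,513,546.17
Profit = USD 3,513,546.17 − USD 3,396,000.00

Profit: USD 117,546.17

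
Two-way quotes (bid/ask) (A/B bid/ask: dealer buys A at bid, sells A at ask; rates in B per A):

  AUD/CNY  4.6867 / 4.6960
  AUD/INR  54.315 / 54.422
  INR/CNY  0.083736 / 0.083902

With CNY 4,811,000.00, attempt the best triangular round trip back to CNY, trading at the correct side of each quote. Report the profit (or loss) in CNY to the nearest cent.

Best loop CNY → INR → AUD → CNY:
CNY 4,811,000.00 ÷ 0.083902 (buy INR at ask) = INR 57,340,707.02
INR 57,340,707.02 ÷ 54.422 (buy AUD at ask) = AUD 1,053,631.01
AUD 1,053,631.01 × 4.6867 (sell AUD at bid) = CNY 4,938,052.47

Net profit: CNY 127,052.47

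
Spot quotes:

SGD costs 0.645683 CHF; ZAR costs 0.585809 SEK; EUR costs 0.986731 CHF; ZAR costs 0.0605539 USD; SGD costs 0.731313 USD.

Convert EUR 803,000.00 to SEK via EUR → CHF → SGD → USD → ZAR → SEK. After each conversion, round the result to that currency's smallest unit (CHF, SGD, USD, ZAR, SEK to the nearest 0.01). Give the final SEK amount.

EUR 803,000.00 × 0.986731 = CHF 792,344.99
CHF 792,344.99 ÷ 0.645683 = SGD 1,227,142.41
SGD 1,227,142.41 × 0.731313 = USD 897,425.20
USD 897,425.20 ÷ 0.0605539 = ZAR 14,820,270.87
ZAR 14,820,270.87 × 0.585809 = SEK 8,681,848.06

SEK 8,681,848.06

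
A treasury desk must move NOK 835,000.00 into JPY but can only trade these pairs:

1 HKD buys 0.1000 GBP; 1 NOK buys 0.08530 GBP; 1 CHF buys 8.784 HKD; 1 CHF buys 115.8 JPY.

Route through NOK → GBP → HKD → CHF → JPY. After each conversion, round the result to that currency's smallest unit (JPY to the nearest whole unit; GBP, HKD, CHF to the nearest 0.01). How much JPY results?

NOK 835,000.00 × 0.08530 = GBP 71,225.50
GBP 71,225.50 ÷ 0.1000 = HKD 712,255.00
HKD 712,255.00 ÷ 8.784 = CHF 81,085.50
CHF 81,085.50 × 115.8 = JPY 9,389,701

JPY 9,389,701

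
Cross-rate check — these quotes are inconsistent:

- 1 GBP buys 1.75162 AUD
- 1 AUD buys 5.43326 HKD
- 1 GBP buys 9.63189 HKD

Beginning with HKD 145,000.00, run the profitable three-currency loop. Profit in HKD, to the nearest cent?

Profitable loop is HKD → AUD → GBP → HKD:
HKD 145,000.00 ÷ 5.43326 = AUD 26,687.48
AUD 26,687.48 ÷ 1.75162 = GBP 15,235.88
GBP 15,235.88 × 9.63189 = HKD 146,750.35
Profit = HKD 146,750.35 − HKD 145,000.00

Profit: HKD 1,750.35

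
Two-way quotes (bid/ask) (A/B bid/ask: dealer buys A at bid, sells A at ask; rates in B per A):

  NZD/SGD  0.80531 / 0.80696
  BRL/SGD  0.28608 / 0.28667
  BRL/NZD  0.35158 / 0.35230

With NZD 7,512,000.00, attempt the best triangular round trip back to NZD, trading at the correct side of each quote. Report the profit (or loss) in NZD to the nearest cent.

Best loop NZD → BRL → SGD → NZD:
NZD 7,512,000.00 ÷ 0.35230 (buy BRL at ask) = BRL 21,322,736.30
BRL 21,322,736.30 × 0.28608 (sell BRL at bid) = SGD 6,100,008.40
SGD 6,100,008.40 ÷ 0.80696 (buy NZD at ask) = NZD 7,559,245.07

Net profit: NZD 47,245.07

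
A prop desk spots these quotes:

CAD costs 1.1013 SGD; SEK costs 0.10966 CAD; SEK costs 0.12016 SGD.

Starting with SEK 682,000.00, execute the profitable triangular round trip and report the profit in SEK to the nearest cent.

Profitable loop is SEK → CAD → SGD → SEK:
SEK 682,000.00 × 0.10966 = CAD 74,788.12
CAD 74,788.12 × 1.1013 = SGD 82,364.16
SGD 82,364.16 ÷ 0.12016 = SEK 685,454.03
Profit = SEK 685,454.03 − SEK 682,000.00

Profit: SEK 3,454.03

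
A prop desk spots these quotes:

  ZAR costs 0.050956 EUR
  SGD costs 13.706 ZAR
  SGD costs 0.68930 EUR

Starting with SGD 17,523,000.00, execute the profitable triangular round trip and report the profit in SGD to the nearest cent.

Profit: SGD 231,409.76

Profitable loop is SGD → ZAR → EUR → SGD:
SGD 17,523,000.00 × 13.706 = ZAR 240,170,238.00
ZAR 240,170,238.00 × 0.050956 = EUR 12,238,114.65
EUR 12,238,114.65 ÷ 0.68930 = SGD 17,754,409.76
Profit = SGD 17,754,409.76 − SGD 17,523,000.00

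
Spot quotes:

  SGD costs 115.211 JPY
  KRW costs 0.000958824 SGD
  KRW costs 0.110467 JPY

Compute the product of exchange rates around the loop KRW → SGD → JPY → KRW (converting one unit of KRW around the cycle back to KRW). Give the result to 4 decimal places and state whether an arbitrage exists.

1.0000 (no arbitrage)

Around KRW → SGD → JPY → KRW: 1 × 0.000958824 × 115.211 ÷ 0.110467 = 1.000001
Product ≈ 1 (deviation 0.000%, within rounding noise).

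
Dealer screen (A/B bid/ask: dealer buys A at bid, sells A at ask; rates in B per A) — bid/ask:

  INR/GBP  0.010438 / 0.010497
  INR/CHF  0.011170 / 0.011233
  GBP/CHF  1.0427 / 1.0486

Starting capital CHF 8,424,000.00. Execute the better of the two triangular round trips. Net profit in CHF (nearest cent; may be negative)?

Net profit: CHF 124,629.22

Best loop CHF → GBP → INR → CHF:
CHF 8,424,000.00 ÷ 1.0486 (buy GBP at ask) = GBP 8,033,568.57
GBP 8,033,568.57 ÷ 0.010497 (buy INR at ask) = INR 765,320,431.32
INR 765,320,431.32 × 0.011170 (sell INR at bid) = CHF 8,548,629.22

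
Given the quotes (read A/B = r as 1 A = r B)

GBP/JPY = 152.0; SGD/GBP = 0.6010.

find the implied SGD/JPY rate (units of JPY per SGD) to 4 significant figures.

SGD/JPY = 91.35

1 SGD × 0.6010 = 0.601 GBP
0.601 GBP × 152.0 = 91.352 JPY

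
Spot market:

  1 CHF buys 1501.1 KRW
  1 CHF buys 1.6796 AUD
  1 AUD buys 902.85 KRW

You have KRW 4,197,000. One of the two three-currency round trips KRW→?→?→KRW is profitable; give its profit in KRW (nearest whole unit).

Profitable loop is KRW → CHF → AUD → KRW:
KRW 4,197,000 ÷ 1501.1 = CHF 2,795.95
CHF 2,795.95 × 1.6796 = AUD 4,696.08
AUD 4,696.08 × 902.85 = KRW 4,239,853
Profit = KRW 4,239,853 − KRW 4,197,000

Profit: KRW 42,853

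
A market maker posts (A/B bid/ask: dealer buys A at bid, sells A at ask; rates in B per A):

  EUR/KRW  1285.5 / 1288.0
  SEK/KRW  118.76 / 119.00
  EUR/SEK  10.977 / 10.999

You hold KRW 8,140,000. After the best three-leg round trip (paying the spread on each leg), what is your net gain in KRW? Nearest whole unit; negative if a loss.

Best loop KRW → EUR → SEK → KRW:
KRW 8,140,000 ÷ 1288.0 (buy EUR at ask) = EUR 6,319.88
EUR 6,319.88 × 10.977 (sell EUR at bid) = SEK 69,373.28
SEK 69,373.28 × 118.76 (sell SEK at bid) = KRW 8,238,770

Net profit: KRW 98,770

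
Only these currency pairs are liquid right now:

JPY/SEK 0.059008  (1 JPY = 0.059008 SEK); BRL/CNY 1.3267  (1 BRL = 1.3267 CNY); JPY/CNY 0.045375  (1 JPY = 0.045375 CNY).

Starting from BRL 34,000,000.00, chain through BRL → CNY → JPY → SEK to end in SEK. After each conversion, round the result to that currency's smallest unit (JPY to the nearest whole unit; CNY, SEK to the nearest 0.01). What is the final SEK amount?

SEK 58,660,519.30

BRL 34,000,000.00 × 1.3267 = CNY 45,107,800.00
CNY 45,107,800.00 ÷ 0.045375 = JPY 994,111,295
JPY 994,111,295 × 0.059008 = SEK 58,660,519.30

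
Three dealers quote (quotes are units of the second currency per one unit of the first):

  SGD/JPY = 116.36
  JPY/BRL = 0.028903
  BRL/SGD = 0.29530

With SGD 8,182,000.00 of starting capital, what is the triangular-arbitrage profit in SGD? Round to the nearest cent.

Profit: SGD 56,523.65

Profitable loop is SGD → BRL → JPY → SGD:
SGD 8,182,000.00 ÷ 0.29530 = BRL 27,707,416.19
BRL 27,707,416.19 ÷ 0.028903 = JPY 958,634,612
JPY 958,634,612 ÷ 116.36 = SGD 8,238,523.65
Profit = SGD 8,238,523.65 − SGD 8,182,000.00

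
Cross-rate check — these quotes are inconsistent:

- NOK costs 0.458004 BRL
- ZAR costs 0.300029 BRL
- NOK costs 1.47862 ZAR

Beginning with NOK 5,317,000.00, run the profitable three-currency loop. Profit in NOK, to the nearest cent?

Profitable loop is NOK → BRL → ZAR → NOK:
NOK 5,317,000.00 × 0.458004 = BRL 2,435,207.27
BRL 2,435,207.27 ÷ 0.300029 = ZAR 8,116,572.96
ZAR 8,116,572.96 ÷ 1.47862 = NOK 5,489,289.31
Profit = NOK 5,489,289.31 − NOK 5,317,000.00

Profit: NOK 172,289.31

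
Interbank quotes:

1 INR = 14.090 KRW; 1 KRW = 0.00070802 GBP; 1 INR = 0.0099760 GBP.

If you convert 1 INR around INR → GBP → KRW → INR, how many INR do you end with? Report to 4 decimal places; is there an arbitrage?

1.0000 (no arbitrage)

Around INR → GBP → KRW → INR: 1 × 0.0099760 ÷ 0.00070802 ÷ 14.090 = 1.000000
Product ≈ 1 (deviation 0.000%, within rounding noise).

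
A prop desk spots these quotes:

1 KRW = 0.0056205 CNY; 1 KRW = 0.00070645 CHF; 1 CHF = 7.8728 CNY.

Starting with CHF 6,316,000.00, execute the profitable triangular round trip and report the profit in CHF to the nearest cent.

Profitable loop is CHF → KRW → CNY → CHF:
CHF 6,316,000.00 ÷ 0.00070645 = KRW 8,940,477,033
KRW 8,940,477,033 × 0.0056205 = CNY 50,249,951.16
CNY 50,249,951.16 ÷ 7.8728 = CHF 6,382,729.29
Profit = CHF 6,382,729.29 − CHF 6,316,000.00

Profit: CHF 66,729.29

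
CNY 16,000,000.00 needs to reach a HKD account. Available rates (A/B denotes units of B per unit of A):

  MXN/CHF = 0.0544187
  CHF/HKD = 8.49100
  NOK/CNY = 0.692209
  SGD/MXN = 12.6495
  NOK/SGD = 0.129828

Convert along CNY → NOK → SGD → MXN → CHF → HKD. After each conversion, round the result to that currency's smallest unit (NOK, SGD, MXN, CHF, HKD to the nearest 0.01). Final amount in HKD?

HKD 17,540,075.98

CNY 16,000,000.00 ÷ 0.692209 = NOK 23,114,406.20
NOK 23,114,406.20 × 0.129828 = SGD 3,000,897.13
SGD 3,000,897.13 × 12.6495 = MXN 37,959,848.25
MXN 37,959,848.25 × 0.0544187 = CHF 2,065,725.59
CHF 2,065,725.59 × 8.49100 = HKD 17,540,075.98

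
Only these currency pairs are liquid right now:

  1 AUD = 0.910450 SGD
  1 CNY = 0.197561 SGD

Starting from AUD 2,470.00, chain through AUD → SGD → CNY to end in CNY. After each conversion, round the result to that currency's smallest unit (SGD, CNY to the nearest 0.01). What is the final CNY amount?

CNY 11,382.86

AUD 2,470.00 × 0.910450 = SGD 2,248.81
SGD 2,248.81 ÷ 0.197561 = CNY 11,382.86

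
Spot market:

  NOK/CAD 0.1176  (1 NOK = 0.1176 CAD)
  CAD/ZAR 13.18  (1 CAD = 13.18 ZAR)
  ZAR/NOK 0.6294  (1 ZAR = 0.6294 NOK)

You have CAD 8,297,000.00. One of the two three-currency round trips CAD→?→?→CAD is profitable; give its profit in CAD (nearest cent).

Profit: CAD 207,947.16

Profitable loop is CAD → NOK → ZAR → CAD:
CAD 8,297,000.00 ÷ 0.1176 = NOK 70,552,721.09
NOK 70,552,721.09 ÷ 0.6294 = ZAR 112,095,203.51
ZAR 112,095,203.51 ÷ 13.18 = CAD 8,504,947.16
Profit = CAD 8,504,947.16 − CAD 8,297,000.00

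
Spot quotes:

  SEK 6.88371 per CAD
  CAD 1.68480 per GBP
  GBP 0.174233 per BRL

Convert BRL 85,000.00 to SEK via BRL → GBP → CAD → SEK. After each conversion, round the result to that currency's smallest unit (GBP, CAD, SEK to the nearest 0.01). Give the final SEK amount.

SEK 171,759.37

BRL 85,000.00 × 0.174233 = GBP 14,809.81
GBP 14,809.81 × 1.68480 = CAD 24,951.57
CAD 24,951.57 × 6.88371 = SEK 171,759.37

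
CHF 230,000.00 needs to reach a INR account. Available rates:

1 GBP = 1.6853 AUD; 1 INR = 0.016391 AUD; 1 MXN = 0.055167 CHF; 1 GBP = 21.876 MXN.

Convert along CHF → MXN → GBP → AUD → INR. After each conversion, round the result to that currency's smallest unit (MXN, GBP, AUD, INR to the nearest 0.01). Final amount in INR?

INR 19,595,318.77

CHF 230,000.00 ÷ 0.055167 = MXN 4,169,159.10
MXN 4,169,159.10 ÷ 21.876 = GBP 190,581.42
GBP 190,581.42 × 1.6853 = AUD 321,186.87
AUD 321,186.87 ÷ 0.016391 = INR 19,595,318.77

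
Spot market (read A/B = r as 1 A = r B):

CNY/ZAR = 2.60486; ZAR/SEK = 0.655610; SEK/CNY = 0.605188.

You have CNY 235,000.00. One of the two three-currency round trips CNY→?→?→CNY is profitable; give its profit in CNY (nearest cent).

Profit: CNY 7,877.97

Profitable loop is CNY → ZAR → SEK → CNY:
CNY 235,000.00 × 2.60486 = ZAR 612,142.10
ZAR 612,142.10 × 0.655610 = SEK 401,326.48
SEK 401,326.48 × 0.605188 = CNY 242,877.97
Profit = CNY 242,877.97 − CNY 235,000.00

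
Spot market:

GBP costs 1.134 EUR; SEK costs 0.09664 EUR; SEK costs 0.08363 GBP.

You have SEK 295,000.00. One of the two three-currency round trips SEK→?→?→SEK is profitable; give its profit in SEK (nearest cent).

Profitable loop is SEK → EUR → GBP → SEK:
SEK 295,000.00 × 0.09664 = EUR 28,508.80
EUR 28,508.80 ÷ 1.134 = GBP 25,140.04
GBP 25,140.04 ÷ 0.08363 = SEK 300,610.25
Profit = SEK 300,610.25 − SEK 295,000.00

Profit: SEK 5,610.25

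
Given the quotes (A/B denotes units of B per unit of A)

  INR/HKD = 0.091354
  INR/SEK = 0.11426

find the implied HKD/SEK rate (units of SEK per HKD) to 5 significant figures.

HKD/SEK = 1.2507

1 HKD ÷ 0.091354 = 10.9464 INR
10.9464 INR × 0.11426 = 1.25074 SEK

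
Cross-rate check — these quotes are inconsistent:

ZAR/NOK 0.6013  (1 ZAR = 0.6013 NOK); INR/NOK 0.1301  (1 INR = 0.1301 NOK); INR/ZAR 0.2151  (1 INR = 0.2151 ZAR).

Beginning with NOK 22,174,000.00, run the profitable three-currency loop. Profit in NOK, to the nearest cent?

Profit: NOK 130,357.91

Profitable loop is NOK → ZAR → INR → NOK:
NOK 22,174,000.00 ÷ 0.6013 = ZAR 36,876,767.00
ZAR 36,876,767.00 ÷ 0.2151 = INR 171,440,106.95
INR 171,440,106.95 × 0.1301 = NOK 22,304,357.91
Profit = NOK 22,304,357.91 − NOK 22,174,000.00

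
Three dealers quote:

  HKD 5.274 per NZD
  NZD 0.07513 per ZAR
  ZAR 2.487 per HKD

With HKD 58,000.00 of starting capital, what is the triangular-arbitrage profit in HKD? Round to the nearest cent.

Profitable loop is HKD → NZD → ZAR → HKD:
HKD 58,000.00 ÷ 5.274 = NZD 10,997.35
NZD 10,997.35 ÷ 0.07513 = ZAR 146,377.55
ZAR 146,377.55 ÷ 2.487 = HKD 58,857.08
Profit = HKD 58,857.08 − HKD 58,000.00

Profit: HKD 857.08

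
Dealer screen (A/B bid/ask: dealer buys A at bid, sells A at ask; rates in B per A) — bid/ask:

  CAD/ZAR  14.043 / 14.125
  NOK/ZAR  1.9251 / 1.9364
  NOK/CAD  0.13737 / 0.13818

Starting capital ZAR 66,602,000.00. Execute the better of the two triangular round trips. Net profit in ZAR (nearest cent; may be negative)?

Net result: ZAR -251,531.93 (no profitable arbitrage after spreads)

Best loop ZAR → NOK → CAD → ZAR:
ZAR 66,602,000.00 ÷ 1.9364 (buy NOK at ask) = NOK 34,394,753.15
NOK 34,394,753.15 × 0.13737 (sell NOK at bid) = CAD 4,724,807.24
CAD 4,724,807.24 × 14.043 (sell CAD at bid) = ZAR 66,350,468.07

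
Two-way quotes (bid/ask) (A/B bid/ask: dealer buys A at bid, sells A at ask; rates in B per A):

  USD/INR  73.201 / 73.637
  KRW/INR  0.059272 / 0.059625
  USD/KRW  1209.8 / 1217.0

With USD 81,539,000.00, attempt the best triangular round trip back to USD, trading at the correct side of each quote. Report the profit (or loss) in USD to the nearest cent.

Net profit: USD 716,211.74

Best loop USD → INR → KRW → USD:
USD 81,539,000.00 × 73.201 (sell USD at bid) = INR 5,968,736,339.00
INR 5,968,736,339.00 ÷ 0.059625 (buy KRW at ask) = KRW 100,104,592,688
KRW 100,104,592,688 ÷ 1217.0 (buy USD at ask) = USD 82,255,211.74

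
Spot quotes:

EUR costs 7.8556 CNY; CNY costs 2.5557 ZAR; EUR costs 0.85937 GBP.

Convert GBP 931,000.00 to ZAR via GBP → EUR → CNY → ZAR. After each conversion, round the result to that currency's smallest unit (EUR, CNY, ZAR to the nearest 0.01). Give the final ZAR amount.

ZAR 21,749,973.28

GBP 931,000.00 ÷ 0.85937 = EUR 1,083,351.76
EUR 1,083,351.76 × 7.8556 = CNY 8,510,378.09
CNY 8,510,378.09 × 2.5557 = ZAR 21,749,973.28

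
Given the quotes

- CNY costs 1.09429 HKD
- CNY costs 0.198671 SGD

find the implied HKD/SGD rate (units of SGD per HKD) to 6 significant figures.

1 HKD ÷ 1.09429 = 0.913835 CNY
0.913835 CNY × 0.198671 = 0.181552 SGD

HKD/SGD = 0.181552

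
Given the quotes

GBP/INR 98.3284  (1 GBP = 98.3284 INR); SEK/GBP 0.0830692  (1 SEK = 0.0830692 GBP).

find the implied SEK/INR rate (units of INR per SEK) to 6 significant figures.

1 SEK × 0.0830692 = 0.0830692 GBP
0.0830692 GBP × 98.3284 = 8.16806 INR

SEK/INR = 8.16806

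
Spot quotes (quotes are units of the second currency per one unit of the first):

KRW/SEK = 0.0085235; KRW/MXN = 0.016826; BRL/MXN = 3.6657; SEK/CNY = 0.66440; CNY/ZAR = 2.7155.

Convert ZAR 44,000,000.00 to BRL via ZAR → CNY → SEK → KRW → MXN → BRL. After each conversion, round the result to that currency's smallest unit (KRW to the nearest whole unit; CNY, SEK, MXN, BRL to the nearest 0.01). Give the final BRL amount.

ZAR 44,000,000.00 ÷ 2.7155 = CNY 16,203,277.48
CNY 16,203,277.48 ÷ 0.66440 = SEK 24,387,834.86
SEK 24,387,834.86 ÷ 0.0085235 = KRW 2,861,246,537
KRW 2,861,246,537 × 0.016826 = MXN 48,143,334.23
MXN 48,143,334.23 ÷ 3.6657 = BRL 13,133,462.70

BRL 13,133,462.70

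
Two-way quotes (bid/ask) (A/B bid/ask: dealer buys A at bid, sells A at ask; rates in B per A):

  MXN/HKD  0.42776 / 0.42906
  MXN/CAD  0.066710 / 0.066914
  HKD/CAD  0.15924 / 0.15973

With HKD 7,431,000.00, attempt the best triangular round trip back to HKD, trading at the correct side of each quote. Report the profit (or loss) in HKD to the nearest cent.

Net profit: HKD 133,541.49

Best loop HKD → CAD → MXN → HKD:
HKD 7,431,000.00 × 0.15924 (sell HKD at bid) = CAD 1,183,312.44
CAD 1,183,312.44 ÷ 0.066914 (buy MXN at ask) = MXN 17,684,078.67
MXN 17,684,078.67 × 0.42776 (sell MXN at bid) = HKD 7,564,541.49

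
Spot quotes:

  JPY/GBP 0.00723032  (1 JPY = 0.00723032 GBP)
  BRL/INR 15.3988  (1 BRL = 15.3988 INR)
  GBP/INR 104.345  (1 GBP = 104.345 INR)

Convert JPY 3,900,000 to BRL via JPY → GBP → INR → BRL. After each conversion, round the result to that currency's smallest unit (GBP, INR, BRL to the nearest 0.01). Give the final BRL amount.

JPY 3,900,000 × 0.00723032 = GBP 28,198.25
GBP 28,198.25 × 104.345 = INR 2,942,346.40
INR 2,942,346.40 ÷ 15.3988 = BRL 191,076.34

BRL 191,076.34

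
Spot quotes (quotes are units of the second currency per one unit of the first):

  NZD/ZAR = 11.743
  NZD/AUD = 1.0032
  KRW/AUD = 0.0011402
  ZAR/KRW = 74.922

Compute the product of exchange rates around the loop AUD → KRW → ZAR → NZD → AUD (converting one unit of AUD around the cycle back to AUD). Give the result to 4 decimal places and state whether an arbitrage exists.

1.0000 (no arbitrage)

Around AUD → KRW → ZAR → NZD → AUD: 1 ÷ 0.0011402 ÷ 74.922 ÷ 11.743 × 1.0032 = 1.000042
Product ≈ 1 (deviation 0.004%, within rounding noise).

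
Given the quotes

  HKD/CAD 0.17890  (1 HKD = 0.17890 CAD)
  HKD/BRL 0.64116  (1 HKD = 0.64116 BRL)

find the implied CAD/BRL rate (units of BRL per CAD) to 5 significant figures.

CAD/BRL = 3.5839

1 CAD ÷ 0.17890 = 5.58971 HKD
5.58971 HKD × 0.64116 = 3.5839 BRL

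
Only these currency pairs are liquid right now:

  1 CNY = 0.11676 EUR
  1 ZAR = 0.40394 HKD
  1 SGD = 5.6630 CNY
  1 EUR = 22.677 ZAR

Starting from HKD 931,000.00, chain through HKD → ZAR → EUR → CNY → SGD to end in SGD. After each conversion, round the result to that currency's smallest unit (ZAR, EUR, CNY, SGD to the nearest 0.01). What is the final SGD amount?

HKD 931,000.00 ÷ 0.40394 = ZAR 2,304,797.74
ZAR 2,304,797.74 ÷ 22.677 = EUR 101,635.92
EUR 101,635.92 ÷ 0.11676 = CNY 870,468.65
CNY 870,468.65 ÷ 5.6630 = SGD 153,711.58

SGD 153,711.58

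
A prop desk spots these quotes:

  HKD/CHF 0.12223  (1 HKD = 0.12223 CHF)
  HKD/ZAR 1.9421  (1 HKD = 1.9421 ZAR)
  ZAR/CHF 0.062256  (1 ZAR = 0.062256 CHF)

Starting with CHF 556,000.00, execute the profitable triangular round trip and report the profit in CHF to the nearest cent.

Profitable loop is CHF → ZAR → HKD → CHF:
CHF 556,000.00 ÷ 0.062256 = ZAR 8,930,866.10
ZAR 8,930,866.10 ÷ 1.9421 = HKD 4,598,561.40
HKD 4,598,561.40 × 0.12223 = CHF 562,082.16
Profit = CHF 562,082.16 − CHF 556,000.00

Profit: CHF 6,082.16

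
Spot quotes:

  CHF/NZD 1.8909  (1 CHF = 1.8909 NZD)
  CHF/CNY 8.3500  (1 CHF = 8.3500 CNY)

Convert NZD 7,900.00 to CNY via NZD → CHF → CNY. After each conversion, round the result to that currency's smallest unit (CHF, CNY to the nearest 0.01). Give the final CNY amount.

CNY 34,885.46

NZD 7,900.00 ÷ 1.8909 = CHF 4,177.90
CHF 4,177.90 × 8.3500 = CNY 34,885.46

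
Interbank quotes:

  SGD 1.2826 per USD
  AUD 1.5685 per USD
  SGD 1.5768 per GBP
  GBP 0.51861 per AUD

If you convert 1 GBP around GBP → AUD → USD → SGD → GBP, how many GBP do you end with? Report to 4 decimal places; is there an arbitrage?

Around GBP → AUD → USD → SGD → GBP: 1 ÷ 0.51861 ÷ 1.5685 × 1.2826 ÷ 1.5768 = 0.999975
Product ≈ 1 (deviation 0.002%, within rounding noise).

1.0000 (no arbitrage)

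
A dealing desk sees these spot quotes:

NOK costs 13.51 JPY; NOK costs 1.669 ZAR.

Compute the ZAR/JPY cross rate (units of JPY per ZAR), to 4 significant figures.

1 ZAR ÷ 1.669 = 0.599161 NOK
0.599161 NOK × 13.51 = 8.09467 JPY

ZAR/JPY = 8.095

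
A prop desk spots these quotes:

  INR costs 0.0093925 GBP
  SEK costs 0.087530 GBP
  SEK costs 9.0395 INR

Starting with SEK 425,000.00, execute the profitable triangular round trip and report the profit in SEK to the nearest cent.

Profitable loop is SEK → GBP → INR → SEK:
SEK 425,000.00 × 0.087530 = GBP 37,200.25
GBP 37,200.25 ÷ 0.0093925 = INR 3,960,633.48
INR 3,960,633.48 ÷ 9.0395 = SEK 438,147.41
Profit = SEK 438,147.41 − SEK 425,000.00

Profit: SEK 13,147.41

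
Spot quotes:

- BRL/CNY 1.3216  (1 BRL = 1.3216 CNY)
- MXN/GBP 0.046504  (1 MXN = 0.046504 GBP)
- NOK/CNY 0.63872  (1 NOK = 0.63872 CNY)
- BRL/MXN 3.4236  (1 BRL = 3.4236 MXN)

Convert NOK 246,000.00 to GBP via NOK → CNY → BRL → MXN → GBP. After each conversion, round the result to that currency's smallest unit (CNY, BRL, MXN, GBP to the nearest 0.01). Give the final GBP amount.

GBP 18,928.62

NOK 246,000.00 × 0.63872 = CNY 157,125.12
CNY 157,125.12 ÷ 1.3216 = BRL 118,890.07
BRL 118,890.07 × 3.4236 = MXN 407,032.04
MXN 407,032.04 × 0.046504 = GBP 18,928.62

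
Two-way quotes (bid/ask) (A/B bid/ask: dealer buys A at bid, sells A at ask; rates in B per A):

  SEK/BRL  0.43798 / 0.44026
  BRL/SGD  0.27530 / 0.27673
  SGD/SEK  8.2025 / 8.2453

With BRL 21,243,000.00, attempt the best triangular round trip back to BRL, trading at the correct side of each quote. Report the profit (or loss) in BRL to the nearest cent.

Net result: BRL -96,236.17 (no profitable arbitrage after spreads)

Best loop BRL → SEK → SGD → BRL:
BRL 21,243,000.00 ÷ 0.44026 (buy SEK at ask) = SEK 48,251,033.48
SEK 48,251,033.48 ÷ 8.2453 (buy SGD at ask) = SGD 5,851,943.95
SGD 5,851,943.95 ÷ 0.27673 (buy BRL at ask) = BRL 21,146,763.83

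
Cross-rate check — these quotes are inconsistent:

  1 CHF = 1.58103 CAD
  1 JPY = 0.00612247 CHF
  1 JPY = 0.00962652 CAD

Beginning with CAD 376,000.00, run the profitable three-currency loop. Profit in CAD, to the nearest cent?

Profitable loop is CAD → JPY → CHF → CAD:
CAD 376,000.00 ÷ 0.00962652 = JPY 39,058,767
JPY 39,058,767 × 0.00612247 = CHF 239,136.13
CHF 239,136.13 × 1.58103 = CAD 378,081.39
Profit = CAD 378,081.39 − CAD 376,000.00

Profit: CAD 2,081.39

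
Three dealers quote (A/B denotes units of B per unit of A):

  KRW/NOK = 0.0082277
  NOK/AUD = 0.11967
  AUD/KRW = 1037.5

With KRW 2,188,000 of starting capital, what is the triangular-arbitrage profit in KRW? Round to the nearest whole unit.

Profitable loop is KRW → NOK → AUD → KRW:
KRW 2,188,000 × 0.0082277 = NOK 18,002.21
NOK 18,002.21 × 0.11967 = AUD 2,154.32
AUD 2,154.32 × 1037.5 = KRW 2,235,111
Profit = KRW 2,235,111 − KRW 2,188,000

Profit: KRW 47,111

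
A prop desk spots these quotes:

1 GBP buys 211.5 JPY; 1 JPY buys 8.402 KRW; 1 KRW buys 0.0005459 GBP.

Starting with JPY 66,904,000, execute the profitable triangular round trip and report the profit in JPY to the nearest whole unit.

Profit: JPY 2,063,731

Profitable loop is JPY → GBP → KRW → JPY:
JPY 66,904,000 ÷ 211.5 = GBP 316,330.97
GBP 316,330.97 ÷ 0.0005459 = KRW 579,466,879
KRW 579,466,879 ÷ 8.402 = JPY 68,967,731
Profit = JPY 68,967,731 − JPY 66,904,000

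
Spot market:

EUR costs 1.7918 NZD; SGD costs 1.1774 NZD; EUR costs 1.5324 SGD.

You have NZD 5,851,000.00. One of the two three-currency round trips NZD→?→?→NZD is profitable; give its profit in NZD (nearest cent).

Profitable loop is NZD → EUR → SGD → NZD:
NZD 5,851,000.00 ÷ 1.7918 = EUR 3,265,431.41
EUR 3,265,431.41 × 1.5324 = SGD 5,003,947.09
SGD 5,003,947.09 × 1.1774 = NZD 5,891,647.31
Profit = NZD 5,891,647.31 − NZD 5,851,000.00

Profit: NZD 40,647.31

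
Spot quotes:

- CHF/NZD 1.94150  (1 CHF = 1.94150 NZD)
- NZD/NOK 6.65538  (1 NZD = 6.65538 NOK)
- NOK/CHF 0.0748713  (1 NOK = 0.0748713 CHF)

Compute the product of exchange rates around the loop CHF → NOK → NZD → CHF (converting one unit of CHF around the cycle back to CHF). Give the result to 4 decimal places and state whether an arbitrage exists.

Around CHF → NOK → NZD → CHF: 1 ÷ 0.0748713 ÷ 6.65538 ÷ 1.94150 = 1.033652
Product > 1; profitable direction is CHF → NOK → NZD → CHF.

1.0337 (arbitrage exists)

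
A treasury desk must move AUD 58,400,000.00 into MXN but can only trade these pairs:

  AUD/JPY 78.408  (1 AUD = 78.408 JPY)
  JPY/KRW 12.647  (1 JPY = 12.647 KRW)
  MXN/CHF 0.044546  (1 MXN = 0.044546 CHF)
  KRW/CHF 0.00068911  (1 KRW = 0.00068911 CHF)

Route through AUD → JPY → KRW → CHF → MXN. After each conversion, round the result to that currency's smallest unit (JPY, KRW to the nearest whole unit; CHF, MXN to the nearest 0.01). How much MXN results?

MXN 895,860,898.40

AUD 58,400,000.00 × 78.408 = JPY 4,579,027,200
JPY 4,579,027,200 × 12.647 = KRW 57,910,956,998
KRW 57,910,956,998 × 0.00068911 = CHF 39,907,019.58
CHF 39,907,019.58 ÷ 0.044546 = MXN 895,860,898.40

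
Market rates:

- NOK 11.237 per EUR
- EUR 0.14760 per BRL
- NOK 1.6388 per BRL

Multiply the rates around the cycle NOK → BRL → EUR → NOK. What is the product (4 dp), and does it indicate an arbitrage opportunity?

Around NOK → BRL → EUR → NOK: 1 ÷ 1.6388 × 0.14760 × 11.237 = 1.012071
Product > 1; profitable direction is NOK → BRL → EUR → NOK.

1.0121 (arbitrage exists)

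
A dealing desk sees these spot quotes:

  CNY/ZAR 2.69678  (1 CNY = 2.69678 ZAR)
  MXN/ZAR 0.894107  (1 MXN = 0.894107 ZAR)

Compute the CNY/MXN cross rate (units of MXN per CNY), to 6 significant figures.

1 CNY × 2.69678 = 2.69678 ZAR
2.69678 ZAR ÷ 0.894107 = 3.01617 MXN

CNY/MXN = 3.01617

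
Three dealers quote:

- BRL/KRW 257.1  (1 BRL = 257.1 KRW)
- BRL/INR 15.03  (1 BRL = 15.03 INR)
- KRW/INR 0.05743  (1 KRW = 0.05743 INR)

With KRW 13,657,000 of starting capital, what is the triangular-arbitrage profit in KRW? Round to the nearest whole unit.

Profit: KRW 244,876

Profitable loop is KRW → BRL → INR → KRW:
KRW 13,657,000 ÷ 257.1 = BRL 53,119.41
BRL 53,119.41 × 15.03 = INR 798,384.71
INR 798,384.71 ÷ 0.05743 = KRW 13,901,876
Profit = KRW 13,901,876 − KRW 13,657,000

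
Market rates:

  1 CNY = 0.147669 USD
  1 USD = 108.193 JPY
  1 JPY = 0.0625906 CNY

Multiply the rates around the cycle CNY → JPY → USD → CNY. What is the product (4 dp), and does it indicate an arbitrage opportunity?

1.0000 (no arbitrage)

Around CNY → JPY → USD → CNY: 1 ÷ 0.0625906 ÷ 108.193 ÷ 0.147669 = 1.000005
Product ≈ 1 (deviation 0.001%, within rounding noise).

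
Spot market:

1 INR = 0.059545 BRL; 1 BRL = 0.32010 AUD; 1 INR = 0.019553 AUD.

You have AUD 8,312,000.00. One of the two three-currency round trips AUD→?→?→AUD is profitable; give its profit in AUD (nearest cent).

Profitable loop is AUD → BRL → INR → AUD:
AUD 8,312,000.00 ÷ 0.32010 = BRL 25,966,885.35
BRL 25,966,885.35 ÷ 0.059545 = INR 436,088,426.37
INR 436,088,426.37 × 0.019553 = AUD 8,526,837.00
Profit = AUD 8,526,837.00 − AUD 8,312,000.00

Profit: AUD 214,837.00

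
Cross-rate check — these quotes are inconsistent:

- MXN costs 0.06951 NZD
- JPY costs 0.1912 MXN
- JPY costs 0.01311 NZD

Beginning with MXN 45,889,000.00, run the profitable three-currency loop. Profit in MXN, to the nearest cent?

Profit: MXN 631,147.02

Profitable loop is MXN → NZD → JPY → MXN:
MXN 45,889,000.00 × 0.06951 = NZD 3,189,744.39
NZD 3,189,744.39 ÷ 0.01311 = JPY 243,306,208
JPY 243,306,208 × 0.1912 = MXN 46,520,147.02
Profit = MXN 46,520,147.02 − MXN 45,889,000.00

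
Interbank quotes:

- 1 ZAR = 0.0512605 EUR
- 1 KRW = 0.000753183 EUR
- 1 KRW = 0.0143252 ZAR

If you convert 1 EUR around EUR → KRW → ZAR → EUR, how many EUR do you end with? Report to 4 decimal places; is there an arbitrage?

Around EUR → KRW → ZAR → EUR: 1 ÷ 0.000753183 × 0.0143252 × 0.0512605 = 0.974952
Product < 1; profitable direction is EUR → ZAR → KRW → EUR.

0.9750 (arbitrage exists)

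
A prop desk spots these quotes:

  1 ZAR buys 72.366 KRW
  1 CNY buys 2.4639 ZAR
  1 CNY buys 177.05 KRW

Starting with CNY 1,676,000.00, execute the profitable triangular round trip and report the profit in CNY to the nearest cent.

Profitable loop is CNY → ZAR → KRW → CNY:
CNY 1,676,000.00 × 2.4639 = ZAR 4,129,496.40
ZAR 4,129,496.40 × 72.366 = KRW 298,835,136
KRW 298,835,136 ÷ 177.05 = CNY 1,687,857.31
Profit = CNY 1,687,857.31 − CNY 1,676,000.00

Profit: CNY 11,857.31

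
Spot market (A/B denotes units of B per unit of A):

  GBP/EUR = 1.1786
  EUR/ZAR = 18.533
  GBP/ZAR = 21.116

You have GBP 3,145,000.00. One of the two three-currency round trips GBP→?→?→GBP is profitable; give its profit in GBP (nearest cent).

Profit: GBP 108,277.87

Profitable loop is GBP → EUR → ZAR → GBP:
GBP 3,145,000.00 × 1.1786 = EUR 3,706,697.00
EUR 3,706,697.00 × 18.533 = ZAR 68,696,215.50
ZAR 68,696,215.50 ÷ 21.116 = GBP 3,253,277.87
Profit = GBP 3,253,277.87 − GBP 3,145,000.00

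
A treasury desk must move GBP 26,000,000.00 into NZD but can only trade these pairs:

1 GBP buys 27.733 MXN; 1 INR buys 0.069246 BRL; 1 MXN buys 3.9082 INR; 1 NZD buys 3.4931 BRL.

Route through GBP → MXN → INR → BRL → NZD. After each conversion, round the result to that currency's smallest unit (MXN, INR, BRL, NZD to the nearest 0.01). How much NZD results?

NZD 55,863,822.96

GBP 26,000,000.00 × 27.733 = MXN 721,058,000.00
MXN 721,058,000.00 × 3.9082 = INR 2,818,038,875.60
INR 2,818,038,875.60 × 0.069246 = BRL 195,137,919.98
BRL 195,137,919.98 ÷ 3.4931 = NZD 55,863,822.96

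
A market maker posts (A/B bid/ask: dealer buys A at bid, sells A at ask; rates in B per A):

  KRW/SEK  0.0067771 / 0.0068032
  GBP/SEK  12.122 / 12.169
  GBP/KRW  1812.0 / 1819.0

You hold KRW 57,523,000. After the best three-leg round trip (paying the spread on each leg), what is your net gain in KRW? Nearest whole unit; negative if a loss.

Net profit: KRW 525,196

Best loop KRW → SEK → GBP → KRW:
KRW 57,523,000 × 0.0067771 (sell KRW at bid) = SEK 389,839.12
SEK 389,839.12 ÷ 12.169 (buy GBP at ask) = GBP 32,035.43
GBP 32,035.43 × 1812.0 (sell GBP at bid) = KRW 58,048,196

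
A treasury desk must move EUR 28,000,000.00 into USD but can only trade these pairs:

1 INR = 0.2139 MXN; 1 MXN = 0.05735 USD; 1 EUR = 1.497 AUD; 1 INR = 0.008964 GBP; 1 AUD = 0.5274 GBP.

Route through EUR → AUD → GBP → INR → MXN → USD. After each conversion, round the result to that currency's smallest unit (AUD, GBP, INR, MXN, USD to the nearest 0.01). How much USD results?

USD 30,252,572.90

EUR 28,000,000.00 × 1.497 = AUD 41,916,000.00
AUD 41,916,000.00 × 0.5274 = GBP 22,106,498.40
GBP 22,106,498.40 ÷ 0.008964 = INR 2,466,142,168.67
INR 2,466,142,168.67 × 0.2139 = MXN 527,507,809.88
MXN 527,507,809.88 × 0.05735 = USD 30,252,572.90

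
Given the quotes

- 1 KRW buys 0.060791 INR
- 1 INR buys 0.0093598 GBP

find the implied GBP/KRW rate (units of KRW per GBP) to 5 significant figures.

1 GBP ÷ 0.0093598 = 106.84 INR
106.84 INR ÷ 0.060791 = 1757.5 KRW

GBP/KRW = 1757.5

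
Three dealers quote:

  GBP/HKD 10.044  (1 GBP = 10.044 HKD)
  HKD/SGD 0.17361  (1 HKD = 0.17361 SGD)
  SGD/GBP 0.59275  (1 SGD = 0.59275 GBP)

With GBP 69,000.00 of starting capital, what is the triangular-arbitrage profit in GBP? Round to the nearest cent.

Profitable loop is GBP → HKD → SGD → GBP:
GBP 69,000.00 × 10.044 = HKD 693,036.00
HKD 693,036.00 × 0.17361 = SGD 120,317.98
SGD 120,317.98 × 0.59275 = GBP 71,318.48
Profit = GBP 71,318.48 − GBP 69,000.00

Profit: GBP 2,318.48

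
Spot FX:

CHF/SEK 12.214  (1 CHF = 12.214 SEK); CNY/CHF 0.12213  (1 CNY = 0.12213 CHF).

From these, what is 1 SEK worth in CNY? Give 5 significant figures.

1 SEK ÷ 12.214 = 0.0818733 CHF
0.0818733 CHF ÷ 0.12213 = 0.670378 CNY

SEK/CNY = 0.67038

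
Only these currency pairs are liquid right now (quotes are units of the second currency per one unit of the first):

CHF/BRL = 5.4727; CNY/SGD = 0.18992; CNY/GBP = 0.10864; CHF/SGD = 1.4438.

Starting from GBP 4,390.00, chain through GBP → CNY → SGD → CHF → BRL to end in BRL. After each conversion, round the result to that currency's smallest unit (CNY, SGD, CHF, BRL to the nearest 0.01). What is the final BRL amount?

BRL 29,089.75

GBP 4,390.00 ÷ 0.10864 = CNY 40,408.69
CNY 40,408.69 × 0.18992 = SGD 7,674.42
SGD 7,674.42 ÷ 1.4438 = CHF 5,315.43
CHF 5,315.43 × 5.4727 = BRL 29,089.75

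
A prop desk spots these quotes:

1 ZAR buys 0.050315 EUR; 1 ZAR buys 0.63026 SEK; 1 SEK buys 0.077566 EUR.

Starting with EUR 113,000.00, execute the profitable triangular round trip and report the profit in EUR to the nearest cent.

Profit: EUR 3,301.36

Profitable loop is EUR → SEK → ZAR → EUR:
EUR 113,000.00 ÷ 0.077566 = SEK 1,456,823.87
SEK 1,456,823.87 ÷ 0.63026 = ZAR 2,311,464.90
ZAR 2,311,464.90 × 0.050315 = EUR 116,301.36
Profit = EUR 116,301.36 − EUR 113,000.00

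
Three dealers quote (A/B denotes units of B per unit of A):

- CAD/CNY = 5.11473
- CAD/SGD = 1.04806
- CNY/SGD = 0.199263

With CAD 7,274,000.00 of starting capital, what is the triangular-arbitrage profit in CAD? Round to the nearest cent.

Profitable loop is CAD → SGD → CNY → CAD:
CAD 7,274,000.00 × 1.04806 = SGD 7,623,588.44
SGD 7,623,588.44 ÷ 0.199263 = CNY 38,258,926.34
CNY 38,258,926.34 ÷ 5.11473 = CAD 7,480,145.84
Profit = CAD 7,480,145.84 − CAD 7,274,000.00

Profit: CAD 206,145.84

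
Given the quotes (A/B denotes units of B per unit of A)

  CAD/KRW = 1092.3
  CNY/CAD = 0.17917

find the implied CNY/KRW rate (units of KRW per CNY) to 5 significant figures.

CNY/KRW = 195.71

1 CNY × 0.17917 = 0.17917 CAD
0.17917 CAD × 1092.3 = 195.707 KRW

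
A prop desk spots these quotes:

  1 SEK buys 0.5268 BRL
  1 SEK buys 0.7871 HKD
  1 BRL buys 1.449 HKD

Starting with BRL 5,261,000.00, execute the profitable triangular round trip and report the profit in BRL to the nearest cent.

Profitable loop is BRL → SEK → HKD → BRL:
BRL 5,261,000.00 ÷ 0.5268 = SEK 9,986,712.22
SEK 9,986,712.22 × 0.7871 = HKD 7,860,541.19
HKD 7,860,541.19 ÷ 1.449 = BRL 5,424,804.14
Profit = BRL 5,424,804.14 − BRL 5,261,000.00

Profit: BRL 163,804.14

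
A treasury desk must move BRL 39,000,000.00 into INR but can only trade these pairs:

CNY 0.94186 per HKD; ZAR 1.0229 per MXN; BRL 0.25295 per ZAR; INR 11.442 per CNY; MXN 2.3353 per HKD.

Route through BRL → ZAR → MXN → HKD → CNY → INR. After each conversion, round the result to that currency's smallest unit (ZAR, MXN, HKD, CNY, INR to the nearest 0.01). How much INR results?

BRL 39,000,000.00 ÷ 0.25295 = ZAR 154,180,668.12
ZAR 154,180,668.12 ÷ 1.0229 = MXN 150,728,974.60
MXN 150,728,974.60 ÷ 2.3353 = HKD 64,543,730.83
HKD 64,543,730.83 × 0.94186 = CNY 60,791,158.32
CNY 60,791,158.32 × 11.442 = INR 695,572,433.50

INR 695,572,433.50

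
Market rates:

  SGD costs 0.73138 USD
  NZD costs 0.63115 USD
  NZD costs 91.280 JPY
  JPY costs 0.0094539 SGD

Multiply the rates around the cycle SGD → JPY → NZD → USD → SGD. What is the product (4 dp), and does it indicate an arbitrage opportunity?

Around SGD → JPY → NZD → USD → SGD: 1 ÷ 0.0094539 ÷ 91.280 × 0.63115 ÷ 0.73138 = 1.000007
Product ≈ 1 (deviation 0.001%, within rounding noise).

1.0000 (no arbitrage)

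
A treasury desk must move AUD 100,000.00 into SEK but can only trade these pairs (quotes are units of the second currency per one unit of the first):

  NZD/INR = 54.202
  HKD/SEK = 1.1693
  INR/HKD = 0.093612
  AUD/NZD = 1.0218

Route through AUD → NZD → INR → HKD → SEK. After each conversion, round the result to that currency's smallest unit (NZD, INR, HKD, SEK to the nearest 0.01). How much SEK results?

SEK 606,231.76

AUD 100,000.00 × 1.0218 = NZD 102,180.00
NZD 102,180.00 × 54.202 = INR 5,538,360.36
INR 5,538,360.36 × 0.093612 = HKD 518,456.99
HKD 518,456.99 × 1.1693 = SEK 606,231.76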